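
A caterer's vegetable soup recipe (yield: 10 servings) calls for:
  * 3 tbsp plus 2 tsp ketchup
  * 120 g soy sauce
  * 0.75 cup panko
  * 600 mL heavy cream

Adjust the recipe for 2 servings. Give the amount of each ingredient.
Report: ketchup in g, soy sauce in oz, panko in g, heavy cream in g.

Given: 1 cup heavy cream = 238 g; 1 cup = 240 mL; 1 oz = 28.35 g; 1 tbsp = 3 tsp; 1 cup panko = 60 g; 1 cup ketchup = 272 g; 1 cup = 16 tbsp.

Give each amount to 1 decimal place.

ketchup: 12.5 g; soy sauce: 0.8 oz; panko: 9.0 g; heavy cream: 119.0 g

Scaling factor: 2/10 = 1/5 = 0.2.
ketchup: (3 tbsp + 2 tsp = 11/3 tbsp) × 1/5 ÷ 16 tbsp/cup × 272 g/cup ≈ 12.5 g
soy sauce: 120 g × 1/5 ÷ 28.35 g/oz ≈ 0.8 oz
panko: 0.75 cup × 1/5 × 60 g/cup = 9.0 g
heavy cream: 600 mL × 1/5 ÷ 240 mL/cup × 238 g/cup = 119.0 g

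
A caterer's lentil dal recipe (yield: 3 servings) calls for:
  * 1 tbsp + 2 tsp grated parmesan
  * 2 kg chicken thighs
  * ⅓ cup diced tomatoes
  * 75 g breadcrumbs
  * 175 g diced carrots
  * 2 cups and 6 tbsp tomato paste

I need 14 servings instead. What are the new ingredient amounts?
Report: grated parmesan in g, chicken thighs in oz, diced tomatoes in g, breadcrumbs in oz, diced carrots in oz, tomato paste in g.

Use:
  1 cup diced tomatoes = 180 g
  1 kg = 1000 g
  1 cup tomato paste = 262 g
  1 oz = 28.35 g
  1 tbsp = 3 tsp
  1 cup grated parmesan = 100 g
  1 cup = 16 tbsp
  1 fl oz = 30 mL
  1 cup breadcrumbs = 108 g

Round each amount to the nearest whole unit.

Scaling factor: 14/3.
grated parmesan: (1 tbsp + 2 tsp = 5/3 tbsp) × 14/3 ÷ 16 tbsp/cup × 100 g/cup ≈ 49 g
chicken thighs: 2 kg × 14/3 × 1000 g/kg ÷ 28.35 g/oz ≈ 329 oz
diced tomatoes: 1/3 cup × 14/3 × 180 g/cup = 280 g
breadcrumbs: 75 g × 14/3 ÷ 28.35 g/oz ≈ 12 oz
diced carrots: 175 g × 14/3 ÷ 28.35 g/oz ≈ 29 oz
tomato paste: (2 cup + 6 tbsp = 2.375 cup) × 14/3 × 262 g/cup ≈ 2904 g

grated parmesan: 49 g; chicken thighs: 329 oz; diced tomatoes: 280 g; breadcrumbs: 12 oz; diced carrots: 29 oz; tomato paste: 2904 g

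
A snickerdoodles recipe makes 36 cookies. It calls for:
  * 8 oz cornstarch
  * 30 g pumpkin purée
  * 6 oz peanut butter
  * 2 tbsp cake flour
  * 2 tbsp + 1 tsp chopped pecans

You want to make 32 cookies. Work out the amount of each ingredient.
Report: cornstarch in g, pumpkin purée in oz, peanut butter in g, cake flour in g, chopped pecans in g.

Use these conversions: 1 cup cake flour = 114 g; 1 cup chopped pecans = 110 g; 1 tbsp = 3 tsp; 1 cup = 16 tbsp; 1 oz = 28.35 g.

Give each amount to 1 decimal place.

cornstarch: 201.6 g; pumpkin purée: 0.9 oz; peanut butter: 151.2 g; cake flour: 12.7 g; chopped pecans: 14.3 g

Scaling factor: 32/36 = 8/9.
cornstarch: 8 oz × 8/9 × 28.35 g/oz = 201.6 g
pumpkin purée: 30 g × 8/9 ÷ 28.35 g/oz ≈ 0.9 oz
peanut butter: 6 oz × 8/9 × 28.35 g/oz = 151.2 g
cake flour: 2 tbsp × 8/9 ÷ 16 tbsp/cup × 114 g/cup ≈ 12.7 g
chopped pecans: (2 tbsp + 1 tsp = 7/3 tbsp) × 8/9 ÷ 16 tbsp/cup × 110 g/cup ≈ 14.3 g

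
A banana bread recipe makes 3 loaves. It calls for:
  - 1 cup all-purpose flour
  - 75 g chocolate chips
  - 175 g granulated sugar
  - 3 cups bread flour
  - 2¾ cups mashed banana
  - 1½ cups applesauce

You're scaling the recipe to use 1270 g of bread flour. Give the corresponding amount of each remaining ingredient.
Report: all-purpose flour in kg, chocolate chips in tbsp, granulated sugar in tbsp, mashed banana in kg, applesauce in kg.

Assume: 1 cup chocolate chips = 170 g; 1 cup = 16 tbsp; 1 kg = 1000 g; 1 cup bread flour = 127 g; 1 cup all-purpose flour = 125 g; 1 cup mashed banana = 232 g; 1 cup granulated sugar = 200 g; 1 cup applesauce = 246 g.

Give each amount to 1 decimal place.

The original recipe has 381 g of bread flour, so the scaling factor is 1270 ÷ 381 = 10/3.
all-purpose flour: 1 cup × 10/3 × 125 g/cup ÷ 1000 g/kg ≈ 0.4 kg
chocolate chips: 75 g × 10/3 ÷ 170 g/cup × 16 tbsp/cup ≈ 23.5 tbsp
granulated sugar: 175 g × 10/3 ÷ 200 g/cup × 16 tbsp/cup ≈ 46.7 tbsp
mashed banana: 2.75 cup × 10/3 × 232 g/cup ÷ 1000 g/kg ≈ 2.1 kg
applesauce: 1.5 cup × 10/3 × 246 g/cup ÷ 1000 g/kg ≈ 1.2 kg

all-purpose flour: 0.4 kg; chocolate chips: 23.5 tbsp; granulated sugar: 46.7 tbsp; mashed banana: 2.1 kg; applesauce: 1.2 kg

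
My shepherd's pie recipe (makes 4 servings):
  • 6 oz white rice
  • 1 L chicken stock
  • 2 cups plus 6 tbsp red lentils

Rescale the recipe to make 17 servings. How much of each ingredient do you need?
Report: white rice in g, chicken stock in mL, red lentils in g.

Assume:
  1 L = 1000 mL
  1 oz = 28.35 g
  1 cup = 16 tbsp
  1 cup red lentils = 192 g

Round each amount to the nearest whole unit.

Scaling factor: 17/4 = 4.25.
white rice: 6 oz × 17/4 × 28.35 g/oz ≈ 723 g
chicken stock: 1 L × 17/4 × 1000 mL/L = 4250 mL
red lentils: (2 cup + 6 tbsp = 2.375 cup) × 17/4 × 192 g/cup = 1938 g

white rice: 723 g; chicken stock: 4250 mL; red lentils: 1938 g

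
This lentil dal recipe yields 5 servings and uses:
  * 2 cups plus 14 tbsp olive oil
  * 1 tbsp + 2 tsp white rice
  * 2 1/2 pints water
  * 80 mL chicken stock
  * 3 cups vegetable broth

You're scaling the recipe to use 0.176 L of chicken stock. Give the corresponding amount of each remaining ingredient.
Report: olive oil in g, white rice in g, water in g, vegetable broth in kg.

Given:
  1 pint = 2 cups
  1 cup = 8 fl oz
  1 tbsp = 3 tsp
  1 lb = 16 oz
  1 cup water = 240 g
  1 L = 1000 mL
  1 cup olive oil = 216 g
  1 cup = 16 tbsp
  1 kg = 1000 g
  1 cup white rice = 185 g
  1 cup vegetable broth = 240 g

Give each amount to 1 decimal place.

The original recipe has 0.08 L of chicken stock, so the scaling factor is 0.176 ÷ 0.08 = 11/5 = 2.2.
olive oil: (2 cup + 14 tbsp = 2.875 cup) × 11/5 × 216 g/cup = 1366.2 g
white rice: (1 tbsp + 2 tsp = 5/3 tbsp) × 11/5 ÷ 16 tbsp/cup × 185 g/cup ≈ 42.4 g
water: 2.5 pint × 11/5 × 2 cup/pint × 240 g/cup = 2640.0 g
vegetable broth: 3 cup × 11/5 × 240 g/cup ÷ 1000 g/kg ≈ 1.6 kg

olive oil: 1366.2 g; white rice: 42.4 g; water: 2640.0 g; vegetable broth: 1.6 kg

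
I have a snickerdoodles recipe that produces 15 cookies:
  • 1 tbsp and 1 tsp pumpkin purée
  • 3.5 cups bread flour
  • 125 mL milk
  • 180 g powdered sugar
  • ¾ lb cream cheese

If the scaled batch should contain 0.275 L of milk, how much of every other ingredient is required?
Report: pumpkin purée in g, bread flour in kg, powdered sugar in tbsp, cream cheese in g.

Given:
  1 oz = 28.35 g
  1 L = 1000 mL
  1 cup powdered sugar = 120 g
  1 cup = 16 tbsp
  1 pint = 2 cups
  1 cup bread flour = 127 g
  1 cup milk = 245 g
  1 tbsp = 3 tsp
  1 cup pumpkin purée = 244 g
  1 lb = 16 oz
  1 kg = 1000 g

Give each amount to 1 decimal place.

The original recipe has 0.125 L of milk, so the scaling factor is 0.275 ÷ 0.125 = 11/5 = 2.2.
pumpkin purée: (1 tbsp + 1 tsp = 4/3 tbsp) × 11/5 ÷ 16 tbsp/cup × 244 g/cup ≈ 44.7 g
bread flour: 3.5 cup × 11/5 × 127 g/cup ÷ 1000 g/kg ≈ 1.0 kg
powdered sugar: 180 g × 11/5 ÷ 120 g/cup × 16 tbsp/cup = 52.8 tbsp
cream cheese: 0.75 lb × 11/5 × 16 oz/lb × 28.35 g/oz ≈ 748.4 g

pumpkin purée: 44.7 g; bread flour: 1.0 kg; powdered sugar: 52.8 tbsp; cream cheese: 748.4 g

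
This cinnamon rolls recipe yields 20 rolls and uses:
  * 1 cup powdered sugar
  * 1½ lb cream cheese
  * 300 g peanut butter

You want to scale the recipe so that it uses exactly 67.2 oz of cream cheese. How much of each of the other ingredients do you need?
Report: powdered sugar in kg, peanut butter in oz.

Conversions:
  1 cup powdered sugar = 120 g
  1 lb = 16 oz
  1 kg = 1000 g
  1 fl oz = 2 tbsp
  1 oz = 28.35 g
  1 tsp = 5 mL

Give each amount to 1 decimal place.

powdered sugar: 0.3 kg; peanut butter: 29.6 oz

The original recipe has 24 oz of cream cheese, so the scaling factor is 67.2 ÷ 24 = 14/5 = 2.8.
powdered sugar: 1 cup × 14/5 × 120 g/cup ÷ 1000 g/kg ≈ 0.3 kg
peanut butter: 300 g × 14/5 ÷ 28.35 g/oz ≈ 29.6 oz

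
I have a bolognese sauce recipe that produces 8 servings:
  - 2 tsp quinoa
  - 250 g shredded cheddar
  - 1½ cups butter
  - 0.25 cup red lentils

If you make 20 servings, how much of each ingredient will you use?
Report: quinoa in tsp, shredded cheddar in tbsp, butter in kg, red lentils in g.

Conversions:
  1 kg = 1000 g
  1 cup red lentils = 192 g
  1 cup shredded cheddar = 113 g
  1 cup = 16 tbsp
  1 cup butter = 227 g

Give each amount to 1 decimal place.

Scaling factor: 20/8 = 5/2 = 2.5.
quinoa: 2 tsp × 5/2 = 5.0 tsp
shredded cheddar: 250 g × 5/2 ÷ 113 g/cup × 16 tbsp/cup ≈ 88.5 tbsp
butter: 1.5 cup × 5/2 × 227 g/cup ÷ 1000 g/kg ≈ 0.9 kg
red lentils: 0.25 cup × 5/2 × 192 g/cup = 120.0 g

quinoa: 5.0 tsp; shredded cheddar: 88.5 tbsp; butter: 0.9 kg; red lentils: 120.0 g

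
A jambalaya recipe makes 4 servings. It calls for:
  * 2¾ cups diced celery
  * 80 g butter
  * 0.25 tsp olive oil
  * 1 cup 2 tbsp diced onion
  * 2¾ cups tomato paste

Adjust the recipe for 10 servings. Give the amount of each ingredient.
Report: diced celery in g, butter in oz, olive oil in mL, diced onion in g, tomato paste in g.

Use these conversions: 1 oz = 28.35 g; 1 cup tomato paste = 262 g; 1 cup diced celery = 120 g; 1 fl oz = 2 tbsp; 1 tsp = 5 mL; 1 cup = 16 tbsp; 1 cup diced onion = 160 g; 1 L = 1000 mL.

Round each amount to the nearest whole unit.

diced celery: 825 g; butter: 7 oz; olive oil: 3 mL; diced onion: 450 g; tomato paste: 1801 g

Scaling factor: 10/4 = 5/2 = 2.5.
diced celery: 2.75 cup × 5/2 × 120 g/cup = 825 g
butter: 80 g × 5/2 ÷ 28.35 g/oz ≈ 7 oz
olive oil: 0.25 tsp × 5/2 × 5 mL/tsp ≈ 3 mL
diced onion: (1 cup + 2 tbsp = 1.125 cup) × 5/2 × 160 g/cup = 450 g
tomato paste: 2.75 cup × 5/2 × 262 g/cup ≈ 1801 g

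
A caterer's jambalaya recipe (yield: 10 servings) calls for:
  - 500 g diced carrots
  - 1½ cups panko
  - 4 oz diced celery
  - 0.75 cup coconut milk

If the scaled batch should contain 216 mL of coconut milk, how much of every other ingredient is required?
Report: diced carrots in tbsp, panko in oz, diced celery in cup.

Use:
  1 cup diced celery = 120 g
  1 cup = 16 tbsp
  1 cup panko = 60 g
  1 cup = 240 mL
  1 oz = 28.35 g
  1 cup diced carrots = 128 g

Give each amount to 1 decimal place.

The original recipe has 180 mL of coconut milk, so the scaling factor is 216 ÷ 180 = 6/5 = 1.2.
diced carrots: 500 g × 6/5 ÷ 128 g/cup × 16 tbsp/cup = 75.0 tbsp
panko: 1.5 cup × 6/5 × 60 g/cup ÷ 28.35 g/oz ≈ 3.8 oz
diced celery: 4 oz × 6/5 × 28.35 g/oz ÷ 120 g/cup ≈ 1.1 cup

diced carrots: 75.0 tbsp; panko: 3.8 oz; diced celery: 1.1 cup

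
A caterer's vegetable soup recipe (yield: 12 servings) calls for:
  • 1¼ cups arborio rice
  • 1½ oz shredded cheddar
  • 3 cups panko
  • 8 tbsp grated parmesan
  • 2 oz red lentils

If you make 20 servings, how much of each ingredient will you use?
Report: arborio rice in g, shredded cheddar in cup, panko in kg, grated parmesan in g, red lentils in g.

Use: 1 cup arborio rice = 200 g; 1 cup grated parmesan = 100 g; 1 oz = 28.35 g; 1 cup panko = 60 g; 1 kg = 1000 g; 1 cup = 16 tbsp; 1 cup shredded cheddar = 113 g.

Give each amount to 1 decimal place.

arborio rice: 416.7 g; shredded cheddar: 0.6 cup; panko: 0.3 kg; grated parmesan: 83.3 g; red lentils: 94.5 g

Scaling factor: 20/12 = 5/3.
arborio rice: 1.25 cup × 5/3 × 200 g/cup ≈ 416.7 g
shredded cheddar: 1.5 oz × 5/3 × 28.35 g/oz ÷ 113 g/cup ≈ 0.6 cup
panko: 3 cup × 5/3 × 60 g/cup ÷ 1000 g/kg = 0.3 kg
grated parmesan: 8 tbsp × 5/3 ÷ 16 tbsp/cup × 100 g/cup ≈ 83.3 g
red lentils: 2 oz × 5/3 × 28.35 g/oz = 94.5 g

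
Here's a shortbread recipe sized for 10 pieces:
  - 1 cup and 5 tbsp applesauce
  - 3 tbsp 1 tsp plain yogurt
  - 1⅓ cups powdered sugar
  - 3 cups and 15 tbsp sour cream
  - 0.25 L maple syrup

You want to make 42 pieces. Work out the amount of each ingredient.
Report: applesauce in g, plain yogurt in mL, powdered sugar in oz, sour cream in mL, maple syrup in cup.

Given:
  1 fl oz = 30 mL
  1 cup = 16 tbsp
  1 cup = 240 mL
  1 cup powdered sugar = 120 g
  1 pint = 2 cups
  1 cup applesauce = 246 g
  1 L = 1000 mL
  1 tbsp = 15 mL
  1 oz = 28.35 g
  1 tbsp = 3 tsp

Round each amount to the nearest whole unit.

Scaling factor: 42/10 = 21/5 = 4.2.
applesauce: (1 cup + 5 tbsp = 1.3125 cup) × 21/5 × 246 g/cup ≈ 1356 g
plain yogurt: (3 tbsp + 1 tsp = 10/3 tbsp) × 21/5 × 15 mL/tbsp = 210 mL
powdered sugar: 4/3 cup × 21/5 × 120 g/cup ÷ 28.35 g/oz ≈ 24 oz
sour cream: (3 cup + 15 tbsp = 3.9375 cup) × 21/5 × 240 mL/cup = 3969 mL
maple syrup: 0.25 L × 21/5 × 1000 mL/L ÷ 240 mL/cup ≈ 4 cup

applesauce: 1356 g; plain yogurt: 210 mL; powdered sugar: 24 oz; sour cream: 3969 mL; maple syrup: 4 cup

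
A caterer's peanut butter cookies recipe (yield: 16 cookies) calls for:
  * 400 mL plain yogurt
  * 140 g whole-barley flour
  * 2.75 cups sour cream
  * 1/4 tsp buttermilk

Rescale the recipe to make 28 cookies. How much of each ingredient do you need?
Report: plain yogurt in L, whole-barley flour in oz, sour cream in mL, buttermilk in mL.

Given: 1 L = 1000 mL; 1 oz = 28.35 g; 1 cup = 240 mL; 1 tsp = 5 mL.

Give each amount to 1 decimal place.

plain yogurt: 0.7 L; whole-barley flour: 8.6 oz; sour cream: 1155.0 mL; buttermilk: 2.2 mL

Scaling factor: 28/16 = 7/4 = 1.75.
plain yogurt: 400 mL × 7/4 ÷ 1000 mL/L = 0.7 L
whole-barley flour: 140 g × 7/4 ÷ 28.35 g/oz ≈ 8.6 oz
sour cream: 2.75 cup × 7/4 × 240 mL/cup = 1155.0 mL
buttermilk: 0.25 tsp × 7/4 × 5 mL/tsp ≈ 2.2 mL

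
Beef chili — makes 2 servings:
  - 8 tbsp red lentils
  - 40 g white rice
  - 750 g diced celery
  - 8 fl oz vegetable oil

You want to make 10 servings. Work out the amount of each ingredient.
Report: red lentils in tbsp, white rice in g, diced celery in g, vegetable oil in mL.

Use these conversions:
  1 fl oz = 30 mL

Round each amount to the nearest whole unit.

Scaling factor: 10/2 = 5.
red lentils: 8 tbsp × 5 = 40 tbsp
white rice: 40 g × 5 = 200 g
diced celery: 750 g × 5 = 3750 g
vegetable oil: 8 fl oz × 5 × 30 mL/fl oz = 1200 mL

red lentils: 40 tbsp; white rice: 200 g; diced celery: 3750 g; vegetable oil: 1200 mL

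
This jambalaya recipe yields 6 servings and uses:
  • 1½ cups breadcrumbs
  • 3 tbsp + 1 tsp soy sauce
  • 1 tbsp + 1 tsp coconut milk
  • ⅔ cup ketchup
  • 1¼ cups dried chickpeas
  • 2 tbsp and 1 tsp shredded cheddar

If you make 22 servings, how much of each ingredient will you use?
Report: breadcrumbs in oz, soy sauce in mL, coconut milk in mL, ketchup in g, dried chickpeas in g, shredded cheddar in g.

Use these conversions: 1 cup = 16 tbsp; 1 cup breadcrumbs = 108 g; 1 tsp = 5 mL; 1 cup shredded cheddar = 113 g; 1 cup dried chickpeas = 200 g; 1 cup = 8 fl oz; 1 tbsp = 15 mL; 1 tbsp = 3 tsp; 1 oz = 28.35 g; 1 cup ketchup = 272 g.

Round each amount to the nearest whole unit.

Scaling factor: 22/6 = 11/3.
breadcrumbs: 1.5 cup × 11/3 × 108 g/cup ÷ 28.35 g/oz ≈ 21 oz
soy sauce: (3 tbsp + 1 tsp = 10/3 tbsp) × 11/3 × 15 mL/tbsp ≈ 183 mL
coconut milk: (1 tbsp + 1 tsp = 4/3 tbsp) × 11/3 × 15 mL/tbsp ≈ 73 mL
ketchup: 2/3 cup × 11/3 × 272 g/cup ≈ 665 g
dried chickpeas: 1.25 cup × 11/3 × 200 g/cup ≈ 917 g
shredded cheddar: (2 tbsp + 1 tsp = 7/3 tbsp) × 11/3 ÷ 16 tbsp/cup × 113 g/cup ≈ 60 g

breadcrumbs: 21 oz; soy sauce: 183 mL; coconut milk: 73 mL; ketchup: 665 g; dried chickpeas: 917 g; shredded cheddar: 60 g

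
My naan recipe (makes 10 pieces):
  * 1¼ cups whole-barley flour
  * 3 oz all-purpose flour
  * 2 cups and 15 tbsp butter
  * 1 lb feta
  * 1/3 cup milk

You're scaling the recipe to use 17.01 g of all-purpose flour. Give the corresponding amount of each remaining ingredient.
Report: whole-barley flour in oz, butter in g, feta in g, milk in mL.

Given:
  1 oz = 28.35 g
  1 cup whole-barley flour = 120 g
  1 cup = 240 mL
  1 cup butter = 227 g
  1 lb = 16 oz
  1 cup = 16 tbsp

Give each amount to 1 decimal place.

whole-barley flour: 1.1 oz; butter: 133.4 g; feta: 90.7 g; milk: 16.0 mL

The original recipe has 85.05 g of all-purpose flour, so the scaling factor is 17.01 ÷ 85.05 = 1/5 = 0.2.
whole-barley flour: 1.25 cup × 1/5 × 120 g/cup ÷ 28.35 g/oz ≈ 1.1 oz
butter: (2 cup + 15 tbsp = 2.9375 cup) × 1/5 × 227 g/cup ≈ 133.4 g
feta: 1 lb × 1/5 × 16 oz/lb × 28.35 g/oz ≈ 90.7 g
milk: 1/3 cup × 1/5 × 240 mL/cup = 16.0 mL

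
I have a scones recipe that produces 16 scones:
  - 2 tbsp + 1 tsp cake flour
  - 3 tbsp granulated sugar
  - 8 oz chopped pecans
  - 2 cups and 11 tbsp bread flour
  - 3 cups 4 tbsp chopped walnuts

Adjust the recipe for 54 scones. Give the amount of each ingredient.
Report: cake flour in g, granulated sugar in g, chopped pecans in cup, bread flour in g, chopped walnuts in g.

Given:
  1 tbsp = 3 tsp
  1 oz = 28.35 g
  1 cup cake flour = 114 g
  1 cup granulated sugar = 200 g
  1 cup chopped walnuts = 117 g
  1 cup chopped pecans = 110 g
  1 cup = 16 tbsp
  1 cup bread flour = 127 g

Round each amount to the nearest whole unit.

Scaling factor: 54/16 = 27/8 = 3.375.
cake flour: (2 tbsp + 1 tsp = 7/3 tbsp) × 27/8 ÷ 16 tbsp/cup × 114 g/cup ≈ 56 g
granulated sugar: 3 tbsp × 27/8 ÷ 16 tbsp/cup × 200 g/cup ≈ 127 g
chopped pecans: 8 oz × 27/8 × 28.35 g/oz ÷ 110 g/cup ≈ 7 cup
bread flour: (2 cup + 11 tbsp = 2.6875 cup) × 27/8 × 127 g/cup ≈ 1152 g
chopped walnuts: (3 cup + 4 tbsp = 3.25 cup) × 27/8 × 117 g/cup ≈ 1283 g

cake flour: 56 g; granulated sugar: 127 g; chopped pecans: 7 cup; bread flour: 1152 g; chopped walnuts: 1283 g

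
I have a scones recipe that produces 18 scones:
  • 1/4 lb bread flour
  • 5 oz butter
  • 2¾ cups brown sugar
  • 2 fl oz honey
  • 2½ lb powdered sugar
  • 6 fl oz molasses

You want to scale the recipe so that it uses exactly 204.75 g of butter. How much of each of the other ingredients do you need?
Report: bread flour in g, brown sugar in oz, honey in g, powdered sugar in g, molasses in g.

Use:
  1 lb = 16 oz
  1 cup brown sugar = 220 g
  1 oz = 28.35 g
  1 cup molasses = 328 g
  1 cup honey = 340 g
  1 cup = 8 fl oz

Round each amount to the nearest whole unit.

bread flour: 164 g; brown sugar: 31 oz; honey: 123 g; powdered sugar: 1638 g; molasses: 355 g

The original recipe has 141.75 g of butter, so the scaling factor is 204.75 ÷ 141.75 = 13/9.
bread flour: 0.25 lb × 13/9 × 16 oz/lb × 28.35 g/oz ≈ 164 g
brown sugar: 2.75 cup × 13/9 × 220 g/cup ÷ 28.35 g/oz ≈ 31 oz
honey: 2 fl oz × 13/9 ÷ 8 fl oz/cup × 340 g/cup ≈ 123 g
powdered sugar: 2.5 lb × 13/9 × 16 oz/lb × 28.35 g/oz = 1638 g
molasses: 6 fl oz × 13/9 ÷ 8 fl oz/cup × 328 g/cup ≈ 355 g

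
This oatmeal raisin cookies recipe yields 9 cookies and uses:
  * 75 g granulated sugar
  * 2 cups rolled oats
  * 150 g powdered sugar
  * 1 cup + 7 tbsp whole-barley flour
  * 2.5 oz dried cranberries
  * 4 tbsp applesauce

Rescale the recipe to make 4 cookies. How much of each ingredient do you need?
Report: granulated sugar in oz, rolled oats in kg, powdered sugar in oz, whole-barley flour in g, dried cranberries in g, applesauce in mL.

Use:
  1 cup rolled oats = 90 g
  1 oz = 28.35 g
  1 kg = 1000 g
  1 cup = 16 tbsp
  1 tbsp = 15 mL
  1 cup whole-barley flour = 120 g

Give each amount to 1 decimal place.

granulated sugar: 1.2 oz; rolled oats: 0.1 kg; powdered sugar: 2.4 oz; whole-barley flour: 76.7 g; dried cranberries: 31.5 g; applesauce: 26.7 mL

Scaling factor: 4/9.
granulated sugar: 75 g × 4/9 ÷ 28.35 g/oz ≈ 1.2 oz
rolled oats: 2 cup × 4/9 × 90 g/cup ÷ 1000 g/kg ≈ 0.1 kg
powdered sugar: 150 g × 4/9 ÷ 28.35 g/oz ≈ 2.4 oz
whole-barley flour: (1 cup + 7 tbsp = 1.4375 cup) × 4/9 × 120 g/cup ≈ 76.7 g
dried cranberries: 2.5 oz × 4/9 × 28.35 g/oz = 31.5 g
applesauce: 4 tbsp × 4/9 × 15 mL/tbsp ≈ 26.7 mL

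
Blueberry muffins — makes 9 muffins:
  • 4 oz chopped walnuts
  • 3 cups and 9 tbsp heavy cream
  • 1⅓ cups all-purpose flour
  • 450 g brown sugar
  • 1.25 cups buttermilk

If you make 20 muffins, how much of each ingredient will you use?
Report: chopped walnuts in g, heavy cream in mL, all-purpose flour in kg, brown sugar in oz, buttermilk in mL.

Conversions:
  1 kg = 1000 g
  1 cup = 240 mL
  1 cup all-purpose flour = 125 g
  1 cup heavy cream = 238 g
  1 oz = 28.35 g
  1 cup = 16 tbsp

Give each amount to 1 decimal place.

Scaling factor: 20/9.
chopped walnuts: 4 oz × 20/9 × 28.35 g/oz = 252.0 g
heavy cream: (3 cup + 9 tbsp = 3.5625 cup) × 20/9 × 240 mL/cup = 1900.0 mL
all-purpose flour: 4/3 cup × 20/9 × 125 g/cup ÷ 1000 g/kg ≈ 0.4 kg
brown sugar: 450 g × 20/9 ÷ 28.35 g/oz ≈ 35.3 oz
buttermilk: 1.25 cup × 20/9 × 240 mL/cup ≈ 666.7 mL

chopped walnuts: 252.0 g; heavy cream: 1900.0 mL; all-purpose flour: 0.4 kg; brown sugar: 35.3 oz; buttermilk: 666.7 mL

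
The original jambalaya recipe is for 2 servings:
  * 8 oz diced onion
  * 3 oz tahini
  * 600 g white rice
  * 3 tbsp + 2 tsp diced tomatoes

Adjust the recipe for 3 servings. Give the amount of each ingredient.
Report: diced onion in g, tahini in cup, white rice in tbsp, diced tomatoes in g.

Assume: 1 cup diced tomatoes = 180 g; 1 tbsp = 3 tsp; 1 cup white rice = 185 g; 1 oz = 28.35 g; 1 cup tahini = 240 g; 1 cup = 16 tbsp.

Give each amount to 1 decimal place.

Scaling factor: 3/2 = 1.5.
diced onion: 8 oz × 3/2 × 28.35 g/oz = 340.2 g
tahini: 3 oz × 3/2 × 28.35 g/oz ÷ 240 g/cup ≈ 0.5 cup
white rice: 600 g × 3/2 ÷ 185 g/cup × 16 tbsp/cup ≈ 77.8 tbsp
diced tomatoes: (3 tbsp + 2 tsp = 11/3 tbsp) × 3/2 ÷ 16 tbsp/cup × 180 g/cup ≈ 61.9 g

diced onion: 340.2 g; tahini: 0.5 cup; white rice: 77.8 tbsp; diced tomatoes: 61.9 g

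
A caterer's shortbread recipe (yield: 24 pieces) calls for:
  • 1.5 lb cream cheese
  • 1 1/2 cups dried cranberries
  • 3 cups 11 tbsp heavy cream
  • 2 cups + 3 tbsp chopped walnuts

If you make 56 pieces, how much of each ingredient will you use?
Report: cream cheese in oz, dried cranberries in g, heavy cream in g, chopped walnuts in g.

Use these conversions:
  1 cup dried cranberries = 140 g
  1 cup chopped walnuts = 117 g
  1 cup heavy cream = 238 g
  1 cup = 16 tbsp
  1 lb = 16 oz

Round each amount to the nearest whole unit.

cream cheese: 56 oz; dried cranberries: 490 g; heavy cream: 2048 g; chopped walnuts: 597 g

Scaling factor: 56/24 = 7/3.
cream cheese: 1.5 lb × 7/3 × 16 oz/lb = 56 oz
dried cranberries: 1.5 cup × 7/3 × 140 g/cup = 490 g
heavy cream: (3 cup + 11 tbsp = 3.6875 cup) × 7/3 × 238 g/cup ≈ 2048 g
chopped walnuts: (2 cup + 3 tbsp = 2.1875 cup) × 7/3 × 117 g/cup ≈ 597 g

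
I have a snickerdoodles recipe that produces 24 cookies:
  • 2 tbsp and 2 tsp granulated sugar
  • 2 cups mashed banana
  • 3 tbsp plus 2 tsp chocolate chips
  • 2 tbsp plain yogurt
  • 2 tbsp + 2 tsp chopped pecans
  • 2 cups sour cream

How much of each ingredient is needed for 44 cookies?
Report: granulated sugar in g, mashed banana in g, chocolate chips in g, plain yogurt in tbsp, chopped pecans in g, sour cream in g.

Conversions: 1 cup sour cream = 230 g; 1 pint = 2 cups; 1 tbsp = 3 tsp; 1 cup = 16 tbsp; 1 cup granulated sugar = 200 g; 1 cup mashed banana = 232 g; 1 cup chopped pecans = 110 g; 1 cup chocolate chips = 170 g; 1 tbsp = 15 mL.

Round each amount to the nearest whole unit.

granulated sugar: 61 g; mashed banana: 851 g; chocolate chips: 71 g; plain yogurt: 4 tbsp; chopped pecans: 34 g; sour cream: 843 g

Scaling factor: 44/24 = 11/6.
granulated sugar: (2 tbsp + 2 tsp = 8/3 tbsp) × 11/6 ÷ 16 tbsp/cup × 200 g/cup ≈ 61 g
mashed banana: 2 cup × 11/6 × 232 g/cup ≈ 851 g
chocolate chips: (3 tbsp + 2 tsp = 11/3 tbsp) × 11/6 ÷ 16 tbsp/cup × 170 g/cup ≈ 71 g
plain yogurt: 2 tbsp × 11/6 ≈ 4 tbsp
chopped pecans: (2 tbsp + 2 tsp = 8/3 tbsp) × 11/6 ÷ 16 tbsp/cup × 110 g/cup ≈ 34 g
sour cream: 2 cup × 11/6 × 230 g/cup ≈ 843 g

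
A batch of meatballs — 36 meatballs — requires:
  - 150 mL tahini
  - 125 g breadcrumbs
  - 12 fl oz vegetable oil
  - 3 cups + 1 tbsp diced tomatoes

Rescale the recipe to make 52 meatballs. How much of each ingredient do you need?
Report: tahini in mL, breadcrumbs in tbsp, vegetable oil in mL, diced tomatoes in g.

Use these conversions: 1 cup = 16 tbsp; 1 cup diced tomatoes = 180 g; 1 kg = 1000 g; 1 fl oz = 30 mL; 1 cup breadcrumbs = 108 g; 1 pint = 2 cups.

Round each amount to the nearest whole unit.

tahini: 217 mL; breadcrumbs: 27 tbsp; vegetable oil: 520 mL; diced tomatoes: 796 g

Scaling factor: 52/36 = 13/9.
tahini: 150 mL × 13/9 ≈ 217 mL
breadcrumbs: 125 g × 13/9 ÷ 108 g/cup × 16 tbsp/cup ≈ 27 tbsp
vegetable oil: 12 fl oz × 13/9 × 30 mL/fl oz = 520 mL
diced tomatoes: (3 cup + 1 tbsp = 3.0625 cup) × 13/9 × 180 g/cup ≈ 796 g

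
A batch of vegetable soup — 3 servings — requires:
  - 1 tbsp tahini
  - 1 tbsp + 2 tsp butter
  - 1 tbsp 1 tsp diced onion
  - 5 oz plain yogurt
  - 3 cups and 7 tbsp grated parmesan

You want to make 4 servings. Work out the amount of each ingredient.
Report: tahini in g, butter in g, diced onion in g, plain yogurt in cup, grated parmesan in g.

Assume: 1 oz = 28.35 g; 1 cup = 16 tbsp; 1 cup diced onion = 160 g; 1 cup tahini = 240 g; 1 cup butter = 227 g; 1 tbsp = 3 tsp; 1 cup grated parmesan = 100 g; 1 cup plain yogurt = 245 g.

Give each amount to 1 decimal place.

Scaling factor: 4/3.
tahini: 1 tbsp × 4/3 ÷ 16 tbsp/cup × 240 g/cup = 20.0 g
butter: (1 tbsp + 2 tsp = 5/3 tbsp) × 4/3 ÷ 16 tbsp/cup × 227 g/cup ≈ 31.5 g
diced onion: (1 tbsp + 1 tsp = 4/3 tbsp) × 4/3 ÷ 16 tbsp/cup × 160 g/cup ≈ 17.8 g
plain yogurt: 5 oz × 4/3 × 28.35 g/oz ÷ 245 g/cup ≈ 0.8 cup
grated parmesan: (3 cup + 7 tbsp = 3.4375 cup) × 4/3 × 100 g/cup ≈ 458.3 g

tahini: 20.0 g; butter: 31.5 g; diced onion: 17.8 g; plain yogurt: 0.8 cup; grated parmesan: 458.3 g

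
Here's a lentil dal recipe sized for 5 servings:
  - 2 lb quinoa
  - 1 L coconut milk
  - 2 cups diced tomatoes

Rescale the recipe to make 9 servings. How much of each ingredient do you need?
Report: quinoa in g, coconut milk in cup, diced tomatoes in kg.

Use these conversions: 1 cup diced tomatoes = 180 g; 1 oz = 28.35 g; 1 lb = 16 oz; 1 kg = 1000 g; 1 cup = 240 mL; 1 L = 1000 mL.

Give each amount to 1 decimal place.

quinoa: 1633.0 g; coconut milk: 7.5 cup; diced tomatoes: 0.6 kg

Scaling factor: 9/5 = 1.8.
quinoa: 2 lb × 9/5 × 16 oz/lb × 28.35 g/oz ≈ 1633.0 g
coconut milk: 1 L × 9/5 × 1000 mL/L ÷ 240 mL/cup = 7.5 cup
diced tomatoes: 2 cup × 9/5 × 180 g/cup ÷ 1000 g/kg ≈ 0.6 kg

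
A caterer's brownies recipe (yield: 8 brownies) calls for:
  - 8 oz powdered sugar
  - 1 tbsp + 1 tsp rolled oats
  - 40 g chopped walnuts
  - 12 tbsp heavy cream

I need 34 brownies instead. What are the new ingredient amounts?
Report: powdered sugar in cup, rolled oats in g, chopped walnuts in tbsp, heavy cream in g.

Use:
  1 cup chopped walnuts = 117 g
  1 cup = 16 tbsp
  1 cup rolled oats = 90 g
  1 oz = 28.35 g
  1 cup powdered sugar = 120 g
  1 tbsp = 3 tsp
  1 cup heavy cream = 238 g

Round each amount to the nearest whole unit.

Scaling factor: 34/8 = 17/4 = 4.25.
powdered sugar: 8 oz × 17/4 × 28.35 g/oz ÷ 120 g/cup ≈ 8 cup
rolled oats: (1 tbsp + 1 tsp = 4/3 tbsp) × 17/4 ÷ 16 tbsp/cup × 90 g/cup ≈ 32 g
chopped walnuts: 40 g × 17/4 ÷ 117 g/cup × 16 tbsp/cup ≈ 23 tbsp
heavy cream: 12 tbsp × 17/4 ÷ 16 tbsp/cup × 238 g/cup ≈ 759 g

powdered sugar: 8 cup; rolled oats: 32 g; chopped walnuts: 23 tbsp; heavy cream: 759 g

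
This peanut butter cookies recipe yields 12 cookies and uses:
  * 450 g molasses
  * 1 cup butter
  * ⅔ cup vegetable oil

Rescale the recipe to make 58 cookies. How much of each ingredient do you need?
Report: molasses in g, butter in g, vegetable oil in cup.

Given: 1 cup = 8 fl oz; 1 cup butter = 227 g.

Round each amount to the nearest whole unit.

molasses: 2175 g; butter: 1097 g; vegetable oil: 3 cup

Scaling factor: 58/12 = 29/6.
molasses: 450 g × 29/6 = 2175 g
butter: 1 cup × 29/6 × 227 g/cup ≈ 1097 g
vegetable oil: 2/3 cup × 29/6 ≈ 3 cup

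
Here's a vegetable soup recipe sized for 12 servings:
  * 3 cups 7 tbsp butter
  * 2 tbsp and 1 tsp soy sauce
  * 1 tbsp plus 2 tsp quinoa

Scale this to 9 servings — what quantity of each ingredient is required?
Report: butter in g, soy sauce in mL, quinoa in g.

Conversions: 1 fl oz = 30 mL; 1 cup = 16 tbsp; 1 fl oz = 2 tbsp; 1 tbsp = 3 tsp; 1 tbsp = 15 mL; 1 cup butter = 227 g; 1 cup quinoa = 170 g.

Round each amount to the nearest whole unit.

butter: 585 g; soy sauce: 26 mL; quinoa: 13 g

Scaling factor: 9/12 = 3/4 = 0.75.
butter: (3 cup + 7 tbsp = 3.4375 cup) × 3/4 × 227 g/cup ≈ 585 g
soy sauce: (2 tbsp + 1 tsp = 7/3 tbsp) × 3/4 × 15 mL/tbsp ≈ 26 mL
quinoa: (1 tbsp + 2 tsp = 5/3 tbsp) × 3/4 ÷ 16 tbsp/cup × 170 g/cup ≈ 13 g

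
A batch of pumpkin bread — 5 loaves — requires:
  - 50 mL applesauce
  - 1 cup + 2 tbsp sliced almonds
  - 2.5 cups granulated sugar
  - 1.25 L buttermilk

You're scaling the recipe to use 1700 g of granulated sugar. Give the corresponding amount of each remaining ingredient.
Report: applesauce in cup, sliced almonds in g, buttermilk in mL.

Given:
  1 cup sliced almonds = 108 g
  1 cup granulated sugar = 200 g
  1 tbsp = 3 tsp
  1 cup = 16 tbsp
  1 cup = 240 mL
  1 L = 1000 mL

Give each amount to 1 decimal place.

The original recipe has 500 g of granulated sugar, so the scaling factor is 1700 ÷ 500 = 17/5 = 3.4.
applesauce: 50 mL × 17/5 ÷ 240 mL/cup ≈ 0.7 cup
sliced almonds: (1 cup + 2 tbsp = 1.125 cup) × 17/5 × 108 g/cup = 413.1 g
buttermilk: 1.25 L × 17/5 × 1000 mL/L = 4250.0 mL

applesauce: 0.7 cup; sliced almonds: 413.1 g; buttermilk: 4250.0 mL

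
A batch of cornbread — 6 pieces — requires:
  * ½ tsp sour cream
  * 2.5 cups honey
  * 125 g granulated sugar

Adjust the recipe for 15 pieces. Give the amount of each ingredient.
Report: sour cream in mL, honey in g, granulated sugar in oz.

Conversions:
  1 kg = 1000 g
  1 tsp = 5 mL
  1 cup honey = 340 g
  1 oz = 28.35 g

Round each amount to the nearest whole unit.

sour cream: 6 mL; honey: 2125 g; granulated sugar: 11 oz

Scaling factor: 15/6 = 5/2 = 2.5.
sour cream: 0.5 tsp × 5/2 × 5 mL/tsp ≈ 6 mL
honey: 2.5 cup × 5/2 × 340 g/cup = 2125 g
granulated sugar: 125 g × 5/2 ÷ 28.35 g/oz ≈ 11 oz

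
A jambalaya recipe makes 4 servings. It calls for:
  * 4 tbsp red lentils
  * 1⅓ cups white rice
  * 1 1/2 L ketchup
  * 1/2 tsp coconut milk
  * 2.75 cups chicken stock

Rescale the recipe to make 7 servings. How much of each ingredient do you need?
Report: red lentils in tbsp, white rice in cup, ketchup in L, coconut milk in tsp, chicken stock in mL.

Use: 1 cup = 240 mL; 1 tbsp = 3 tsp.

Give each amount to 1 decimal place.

red lentils: 7.0 tbsp; white rice: 2.3 cup; ketchup: 2.6 L; coconut milk: 0.9 tsp; chicken stock: 1155.0 mL

Scaling factor: 7/4 = 1.75.
red lentils: 4 tbsp × 7/4 = 7.0 tbsp
white rice: 4/3 cup × 7/4 ≈ 2.3 cup
ketchup: 1.5 L × 7/4 ≈ 2.6 L
coconut milk: 0.5 tsp × 7/4 ≈ 0.9 tsp
chicken stock: 2.75 cup × 7/4 × 240 mL/cup = 1155.0 mL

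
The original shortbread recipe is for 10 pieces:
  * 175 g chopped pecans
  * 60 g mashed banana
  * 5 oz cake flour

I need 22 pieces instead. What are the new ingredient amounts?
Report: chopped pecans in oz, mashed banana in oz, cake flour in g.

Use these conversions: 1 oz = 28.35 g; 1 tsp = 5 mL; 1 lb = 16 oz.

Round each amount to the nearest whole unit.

Scaling factor: 22/10 = 11/5 = 2.2.
chopped pecans: 175 g × 11/5 ÷ 28.35 g/oz ≈ 14 oz
mashed banana: 60 g × 11/5 ÷ 28.35 g/oz ≈ 5 oz
cake flour: 5 oz × 11/5 × 28.35 g/oz ≈ 312 g

chopped pecans: 14 oz; mashed banana: 5 oz; cake flour: 312 g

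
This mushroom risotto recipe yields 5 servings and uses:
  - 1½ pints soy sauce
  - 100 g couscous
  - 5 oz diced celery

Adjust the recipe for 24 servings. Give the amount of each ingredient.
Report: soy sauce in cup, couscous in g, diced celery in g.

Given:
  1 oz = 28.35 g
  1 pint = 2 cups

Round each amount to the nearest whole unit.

Scaling factor: 24/5 = 4.8.
soy sauce: 1.5 pint × 24/5 × 2 cup/pint ≈ 14 cup
couscous: 100 g × 24/5 = 480 g
diced celery: 5 oz × 24/5 × 28.35 g/oz ≈ 680 g

soy sauce: 14 cup; couscous: 480 g; diced celery: 680 g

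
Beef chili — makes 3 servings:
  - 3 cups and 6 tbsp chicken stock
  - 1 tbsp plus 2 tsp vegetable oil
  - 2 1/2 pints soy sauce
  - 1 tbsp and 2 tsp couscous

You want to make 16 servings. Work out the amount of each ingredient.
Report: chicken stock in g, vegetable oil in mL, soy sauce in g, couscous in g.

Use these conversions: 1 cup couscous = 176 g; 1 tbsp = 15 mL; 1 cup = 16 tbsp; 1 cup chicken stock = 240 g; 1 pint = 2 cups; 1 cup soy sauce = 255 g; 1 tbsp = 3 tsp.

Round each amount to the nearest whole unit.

Scaling factor: 16/3.
chicken stock: (3 cup + 6 tbsp = 3.375 cup) × 16/3 × 240 g/cup = 4320 g
vegetable oil: (1 tbsp + 2 tsp = 5/3 tbsp) × 16/3 × 15 mL/tbsp ≈ 133 mL
soy sauce: 2.5 pint × 16/3 × 2 cup/pint × 255 g/cup = 6800 g
couscous: (1 tbsp + 2 tsp = 5/3 tbsp) × 16/3 ÷ 16 tbsp/cup × 176 g/cup ≈ 98 g

chicken stock: 4320 g; vegetable oil: 133 mL; soy sauce: 6800 g; couscous: 98 g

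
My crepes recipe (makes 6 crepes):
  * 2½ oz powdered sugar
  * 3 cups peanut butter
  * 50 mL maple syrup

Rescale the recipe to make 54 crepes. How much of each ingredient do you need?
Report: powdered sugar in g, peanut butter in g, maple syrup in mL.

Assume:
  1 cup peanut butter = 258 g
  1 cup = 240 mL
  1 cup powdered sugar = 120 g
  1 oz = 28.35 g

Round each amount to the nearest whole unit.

powdered sugar: 638 g; peanut butter: 6966 g; maple syrup: 450 mL

Scaling factor: 54/6 = 9.
powdered sugar: 2.5 oz × 9 × 28.35 g/oz ≈ 638 g
peanut butter: 3 cup × 9 × 258 g/cup = 6966 g
maple syrup: 50 mL × 9 = 450 mL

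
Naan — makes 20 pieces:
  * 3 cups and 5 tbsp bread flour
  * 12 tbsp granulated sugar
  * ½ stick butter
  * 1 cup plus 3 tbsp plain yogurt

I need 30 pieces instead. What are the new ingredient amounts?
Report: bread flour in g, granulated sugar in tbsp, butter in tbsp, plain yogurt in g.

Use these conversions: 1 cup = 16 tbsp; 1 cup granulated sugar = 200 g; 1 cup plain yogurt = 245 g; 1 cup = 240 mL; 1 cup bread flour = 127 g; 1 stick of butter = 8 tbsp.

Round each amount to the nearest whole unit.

bread flour: 631 g; granulated sugar: 18 tbsp; butter: 6 tbsp; plain yogurt: 436 g

Scaling factor: 30/20 = 3/2 = 1.5.
bread flour: (3 cup + 5 tbsp = 3.3125 cup) × 3/2 × 127 g/cup ≈ 631 g
granulated sugar: 12 tbsp × 3/2 = 18 tbsp
butter: 0.5 stick × 3/2 × 8 tbsp/stick = 6 tbsp
plain yogurt: (1 cup + 3 tbsp = 1.1875 cup) × 3/2 × 245 g/cup ≈ 436 g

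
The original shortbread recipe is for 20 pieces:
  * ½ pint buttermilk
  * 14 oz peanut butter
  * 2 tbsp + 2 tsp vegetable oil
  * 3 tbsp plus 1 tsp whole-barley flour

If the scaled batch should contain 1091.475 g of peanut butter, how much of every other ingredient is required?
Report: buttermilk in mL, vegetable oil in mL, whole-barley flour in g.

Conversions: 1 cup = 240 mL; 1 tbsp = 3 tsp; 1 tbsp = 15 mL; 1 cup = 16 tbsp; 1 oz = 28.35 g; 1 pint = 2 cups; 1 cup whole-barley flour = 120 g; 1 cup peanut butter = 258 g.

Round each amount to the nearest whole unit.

The original recipe has 396.9 g of peanut butter, so the scaling factor is 1091.475 ÷ 396.9 = 11/4 = 2.75.
buttermilk: 0.5 pint × 11/4 × 2 cup/pint × 240 mL/cup = 660 mL
vegetable oil: (2 tbsp + 2 tsp = 8/3 tbsp) × 11/4 × 15 mL/tbsp = 110 mL
whole-barley flour: (3 tbsp + 1 tsp = 10/3 tbsp) × 11/4 ÷ 16 tbsp/cup × 120 g/cup ≈ 69 g

buttermilk: 660 mL; vegetable oil: 110 mL; whole-barley flour: 69 g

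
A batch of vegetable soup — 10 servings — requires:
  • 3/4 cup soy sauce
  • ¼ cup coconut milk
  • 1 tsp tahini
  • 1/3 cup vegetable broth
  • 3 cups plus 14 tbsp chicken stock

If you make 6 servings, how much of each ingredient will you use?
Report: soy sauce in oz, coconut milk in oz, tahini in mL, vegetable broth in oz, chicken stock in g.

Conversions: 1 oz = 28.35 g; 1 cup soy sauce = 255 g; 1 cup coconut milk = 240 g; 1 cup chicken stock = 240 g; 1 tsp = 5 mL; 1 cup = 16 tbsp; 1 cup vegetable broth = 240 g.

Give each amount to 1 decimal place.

soy sauce: 4.0 oz; coconut milk: 1.3 oz; tahini: 3.0 mL; vegetable broth: 1.7 oz; chicken stock: 558.0 g

Scaling factor: 6/10 = 3/5 = 0.6.
soy sauce: 0.75 cup × 3/5 × 255 g/cup ÷ 28.35 g/oz ≈ 4.0 oz
coconut milk: 0.25 cup × 3/5 × 240 g/cup ÷ 28.35 g/oz ≈ 1.3 oz
tahini: 1 tsp × 3/5 × 5 mL/tsp = 3.0 mL
vegetable broth: 1/3 cup × 3/5 × 240 g/cup ÷ 28.35 g/oz ≈ 1.7 oz
chicken stock: (3 cup + 14 tbsp = 3.875 cup) × 3/5 × 240 g/cup = 558.0 g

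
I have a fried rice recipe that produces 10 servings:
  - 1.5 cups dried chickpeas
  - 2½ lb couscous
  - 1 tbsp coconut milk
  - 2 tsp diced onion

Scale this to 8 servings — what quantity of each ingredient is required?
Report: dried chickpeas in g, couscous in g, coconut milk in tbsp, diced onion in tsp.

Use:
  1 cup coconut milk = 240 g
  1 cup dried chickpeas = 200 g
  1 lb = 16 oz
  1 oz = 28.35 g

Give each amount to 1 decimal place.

Scaling factor: 8/10 = 4/5 = 0.8.
dried chickpeas: 1.5 cup × 4/5 × 200 g/cup = 240.0 g
couscous: 2.5 lb × 4/5 × 16 oz/lb × 28.35 g/oz = 907.2 g
coconut milk: 1 tbsp × 4/5 = 0.8 tbsp
diced onion: 2 tsp × 4/5 = 1.6 tsp

dried chickpeas: 240.0 g; couscous: 907.2 g; coconut milk: 0.8 tbsp; diced onion: 1.6 tsp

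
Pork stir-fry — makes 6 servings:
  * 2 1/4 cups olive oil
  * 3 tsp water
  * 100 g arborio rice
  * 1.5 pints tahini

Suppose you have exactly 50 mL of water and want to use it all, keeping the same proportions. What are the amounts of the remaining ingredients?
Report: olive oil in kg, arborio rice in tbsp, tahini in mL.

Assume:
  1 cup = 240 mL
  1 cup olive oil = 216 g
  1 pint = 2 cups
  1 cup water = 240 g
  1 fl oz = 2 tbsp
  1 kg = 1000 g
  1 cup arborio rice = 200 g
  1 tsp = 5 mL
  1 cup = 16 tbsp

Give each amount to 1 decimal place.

olive oil: 1.6 kg; arborio rice: 26.7 tbsp; tahini: 2400.0 mL

The original recipe has 15 mL of water, so the scaling factor is 50 ÷ 15 = 10/3.
olive oil: 2.25 cup × 10/3 × 216 g/cup ÷ 1000 g/kg ≈ 1.6 kg
arborio rice: 100 g × 10/3 ÷ 200 g/cup × 16 tbsp/cup ≈ 26.7 tbsp
tahini: 1.5 pint × 10/3 × 2 cup/pint × 240 mL/cup = 2400.0 mL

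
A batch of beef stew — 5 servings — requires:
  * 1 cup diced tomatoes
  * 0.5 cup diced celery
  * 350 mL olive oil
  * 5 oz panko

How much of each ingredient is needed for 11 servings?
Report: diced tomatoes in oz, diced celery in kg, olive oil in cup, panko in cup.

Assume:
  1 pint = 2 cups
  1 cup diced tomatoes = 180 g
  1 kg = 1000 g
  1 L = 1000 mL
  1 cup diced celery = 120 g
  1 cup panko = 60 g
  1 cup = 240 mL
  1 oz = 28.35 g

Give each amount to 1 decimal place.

diced tomatoes: 14.0 oz; diced celery: 0.1 kg; olive oil: 3.2 cup; panko: 5.2 cup

Scaling factor: 11/5 = 2.2.
diced tomatoes: 1 cup × 11/5 × 180 g/cup ÷ 28.35 g/oz ≈ 14.0 oz
diced celery: 0.5 cup × 11/5 × 120 g/cup ÷ 1000 g/kg ≈ 0.1 kg
olive oil: 350 mL × 11/5 ÷ 240 mL/cup ≈ 3.2 cup
panko: 5 oz × 11/5 × 28.35 g/oz ÷ 60 g/cup ≈ 5.2 cup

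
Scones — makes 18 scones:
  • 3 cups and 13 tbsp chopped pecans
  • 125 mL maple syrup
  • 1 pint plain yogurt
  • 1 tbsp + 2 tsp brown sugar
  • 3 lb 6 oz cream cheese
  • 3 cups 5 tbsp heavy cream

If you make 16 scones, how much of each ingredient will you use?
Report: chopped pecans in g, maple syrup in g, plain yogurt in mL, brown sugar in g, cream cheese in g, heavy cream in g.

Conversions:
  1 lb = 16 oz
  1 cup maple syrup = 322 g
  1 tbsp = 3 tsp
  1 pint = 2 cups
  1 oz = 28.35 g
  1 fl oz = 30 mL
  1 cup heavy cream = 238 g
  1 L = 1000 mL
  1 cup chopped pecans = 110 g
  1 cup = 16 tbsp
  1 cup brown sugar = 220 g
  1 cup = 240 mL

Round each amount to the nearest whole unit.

chopped pecans: 373 g; maple syrup: 149 g; plain yogurt: 427 mL; brown sugar: 20 g; cream cheese: 1361 g; heavy cream: 701 g

Scaling factor: 16/18 = 8/9.
chopped pecans: (3 cup + 13 tbsp = 3.8125 cup) × 8/9 × 110 g/cup ≈ 373 g
maple syrup: 125 mL × 8/9 ÷ 240 mL/cup × 322 g/cup ≈ 149 g
plain yogurt: 1 pint × 8/9 × 2 cup/pint × 240 mL/cup ≈ 427 mL
brown sugar: (1 tbsp + 2 tsp = 5/3 tbsp) × 8/9 ÷ 16 tbsp/cup × 220 g/cup ≈ 20 g
cream cheese: (3 lb + 6 oz = 3.375 lb) × 8/9 × 16 oz/lb × 28.35 g/oz ≈ 1361 g
heavy cream: (3 cup + 5 tbsp = 3.3125 cup) × 8/9 × 238 g/cup ≈ 701 g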